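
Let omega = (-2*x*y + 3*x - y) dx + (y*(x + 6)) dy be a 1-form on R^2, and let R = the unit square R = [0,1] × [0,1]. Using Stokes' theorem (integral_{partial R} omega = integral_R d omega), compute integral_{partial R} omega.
integral_(partial R) omega = 5/2

Stokes: integral_partial_R omega = integral_R d omega with d omega = (∂Q/∂x - ∂P/∂y) dx ∧ dy.
  ∂Q/∂x = y
  ∂P/∂y = -2*x - 1
  integrand = ∂Q/∂x - ∂P/∂y = 2*x + y + 1.
Integrating over R: integral_0^1 integral_0^1 (2*x + y + 1) dx dy = 5/2.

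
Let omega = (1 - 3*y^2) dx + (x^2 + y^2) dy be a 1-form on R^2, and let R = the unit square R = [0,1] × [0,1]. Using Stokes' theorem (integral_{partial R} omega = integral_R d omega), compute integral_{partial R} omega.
integral_(partial R) omega = 4

Stokes: integral_partial_R omega = integral_R d omega with d omega = (∂Q/∂x - ∂P/∂y) dx ∧ dy.
  ∂Q/∂x = 2*x
  ∂P/∂y = -6*y
  integrand = ∂Q/∂x - ∂P/∂y = 2*x + 6*y.
Integrating over R: integral_0^1 integral_0^1 (2*x + 6*y) dx dy = 4.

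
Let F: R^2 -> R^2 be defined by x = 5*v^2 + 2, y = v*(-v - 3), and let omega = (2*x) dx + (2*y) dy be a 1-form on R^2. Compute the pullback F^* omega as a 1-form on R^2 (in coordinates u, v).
F^* omega = (2*v*(52*v^2 + 9*v + 29)) dv

Using F^*(f dg) = (f ∘ F) d(g ∘ F), substitute each coordinate x_i by F_i(u, v) in f_i, and replace dx_i by d F_i = (∂F_i/∂u) du + (∂F_i/∂v) dv.
  For the x component: f_1(F) = 10*v^2 + 4; d F_1 = (0) du + (10*v) dv
  For the y component: f_2(F) = 2*v*(-v - 3); d F_2 = (0) du + (-2*v - 3) dv
Combining and collecting du, dv coefficients:
  coeff of du: 0
  coeff of dv: 2*v*(52*v^2 + 9*v + 29)
F^* omega = (2*v*(52*v^2 + 9*v + 29)) dv.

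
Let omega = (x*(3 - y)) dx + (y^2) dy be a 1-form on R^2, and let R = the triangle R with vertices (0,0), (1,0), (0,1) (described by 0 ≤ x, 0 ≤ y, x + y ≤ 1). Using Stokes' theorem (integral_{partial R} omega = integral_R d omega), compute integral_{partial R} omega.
integral_(partial R) omega = 1/6

Stokes: integral_partial_R omega = integral_R d omega with d omega = (∂Q/∂x - ∂P/∂y) dx ∧ dy.
  ∂Q/∂x = 0
  ∂P/∂y = -x
  integrand = ∂Q/∂x - ∂P/∂y = x.
Integrating over R: integral_0^1 integral_0^{1-x} (x) dy dx = 1/6.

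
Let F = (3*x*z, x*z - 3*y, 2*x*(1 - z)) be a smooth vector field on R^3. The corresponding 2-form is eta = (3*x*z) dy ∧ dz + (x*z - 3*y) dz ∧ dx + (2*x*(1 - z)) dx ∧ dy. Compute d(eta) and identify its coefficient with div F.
d(eta) = (-2*x + 3*z - 3) dx ∧ dy ∧ dz; div F = -2*x + 3*z - 3

For a 2-form in R^3 of the form above, applying d gives a 3-form with coefficient ∂P/∂x + ∂Q/∂y + ∂R/∂z:
  ∂P/∂x = 3*z
  ∂Q/∂y = -3
  ∂R/∂z = -2*x
Sum = -2*x + 3*z - 3, which is exactly div F.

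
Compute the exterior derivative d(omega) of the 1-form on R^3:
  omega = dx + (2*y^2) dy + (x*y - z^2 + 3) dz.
d(omega) = (y) dx ∧ dz + (x) dy ∧ dz

For a 1-form omega = sum_i f_i dx_i, the exterior derivative is
  d(omega) = sum_{i < j} (∂f_j/∂x_i - ∂f_i/∂x_j) dx_i ∧ dx_j.
  coefficient of dx ∧ dz: ∂f_3/∂x - ∂f_1/∂z = ∂(x*y - z^2 + 3)/∂x - ∂(1)/∂z = y
  coefficient of dy ∧ dz: ∂f_3/∂y - ∂f_2/∂z = ∂(x*y - z^2 + 3)/∂y - ∂(2*y^2)/∂z = x
Assembling: d(omega) = (y) dx ∧ dz + (x) dy ∧ dz.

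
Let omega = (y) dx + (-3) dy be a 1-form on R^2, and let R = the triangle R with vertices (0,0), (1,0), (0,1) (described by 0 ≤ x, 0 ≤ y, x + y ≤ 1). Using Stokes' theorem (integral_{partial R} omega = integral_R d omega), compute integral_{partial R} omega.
integral_(partial R) omega = -1/2

Stokes: integral_partial_R omega = integral_R d omega with d omega = (∂Q/∂x - ∂P/∂y) dx ∧ dy.
  ∂Q/∂x = 0
  ∂P/∂y = 1
  integrand = ∂Q/∂x - ∂P/∂y = -1.
Integrating over R: integral_0^1 integral_0^{1-x} (-1) dy dx = -1/2.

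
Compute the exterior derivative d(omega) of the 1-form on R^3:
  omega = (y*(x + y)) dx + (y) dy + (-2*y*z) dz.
d(omega) = (-x - 2*y) dx ∧ dy + (-2*z) dy ∧ dz

For a 1-form omega = sum_i f_i dx_i, the exterior derivative is
  d(omega) = sum_{i < j} (∂f_j/∂x_i - ∂f_i/∂x_j) dx_i ∧ dx_j.
  coefficient of dx ∧ dy: ∂f_2/∂x - ∂f_1/∂y = ∂(y)/∂x - ∂(y*(x + y))/∂y = -x - 2*y
  coefficient of dy ∧ dz: ∂f_3/∂y - ∂f_2/∂z = ∂(-2*y*z)/∂y - ∂(y)/∂z = -2*z
Assembling: d(omega) = (-x - 2*y) dx ∧ dy + (-2*z) dy ∧ dz.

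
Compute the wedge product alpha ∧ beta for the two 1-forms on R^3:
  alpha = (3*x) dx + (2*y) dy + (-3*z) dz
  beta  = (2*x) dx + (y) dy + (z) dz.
alpha ∧ beta = (-x*y) dx ∧ dy + (9*x*z) dx ∧ dz + (5*y*z) dy ∧ dz

Distribute the wedge, using dx_i ∧ dx_j = -dx_j ∧ dx_i and dx_i ∧ dx_i = 0. For each pair (i, j) with i < j, the coefficient of dx_i ∧ dx_j in alpha ∧ beta is (alpha_i * beta_j - alpha_j * beta_i). Collecting: alpha ∧ beta = (-x*y) dx ∧ dy + (9*x*z) dx ∧ dz + (5*y*z) dy ∧ dz.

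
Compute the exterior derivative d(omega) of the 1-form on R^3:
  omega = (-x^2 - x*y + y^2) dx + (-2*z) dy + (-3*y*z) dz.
d(omega) = (x - 2*y) dx ∧ dy + (2 - 3*z) dy ∧ dz

For a 1-form omega = sum_i f_i dx_i, the exterior derivative is
  d(omega) = sum_{i < j} (∂f_j/∂x_i - ∂f_i/∂x_j) dx_i ∧ dx_j.
  coefficient of dx ∧ dy: ∂f_2/∂x - ∂f_1/∂y = ∂(-2*z)/∂x - ∂(-x^2 - x*y + y^2)/∂y = x - 2*y
  coefficient of dy ∧ dz: ∂f_3/∂y - ∂f_2/∂z = ∂(-3*y*z)/∂y - ∂(-2*z)/∂z = 2 - 3*z
Assembling: d(omega) = (x - 2*y) dx ∧ dy + (2 - 3*z) dy ∧ dz.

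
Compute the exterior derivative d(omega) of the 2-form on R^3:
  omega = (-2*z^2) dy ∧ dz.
d(omega) = 0

For a 2-form omega = sum_{i<j} g_{ij} dx_i ∧ dx_j, the exterior derivative is
  d(omega) = sum_{i<j} d(g_{ij}) ∧ dx_i ∧ dx_j = sum_{i<j, k} (∂g_{ij}/∂x_k) dx_k ∧ dx_i ∧ dx_j.
Expand each term, using dx_k ∧ dx_i ∧ dx_j = sgn(permutation) dx_{(a)} ∧ dx_{(b)} ∧ dx_{(c)} with (a < b < c) sorted:

Collecting like 3-forms: d(omega) = 0.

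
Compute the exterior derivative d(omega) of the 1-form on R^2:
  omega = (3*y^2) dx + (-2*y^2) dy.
d(omega) = (-6*y) dx ∧ dy

For a 1-form omega = sum_i f_i dx_i, the exterior derivative is
  d(omega) = sum_{i < j} (∂f_j/∂x_i - ∂f_i/∂x_j) dx_i ∧ dx_j.
  coefficient of dx ∧ dy: ∂f_2/∂x - ∂f_1/∂y = ∂(-2*y^2)/∂x - ∂(3*y^2)/∂y = -6*y
Assembling: d(omega) = (-6*y) dx ∧ dy.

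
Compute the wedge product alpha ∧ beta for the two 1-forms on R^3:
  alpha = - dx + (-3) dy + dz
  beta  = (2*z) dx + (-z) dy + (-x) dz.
alpha ∧ beta = (7*z) dx ∧ dy + (x - 2*z) dx ∧ dz + (3*x + z) dy ∧ dz

Distribute the wedge, using dx_i ∧ dx_j = -dx_j ∧ dx_i and dx_i ∧ dx_i = 0. For each pair (i, j) with i < j, the coefficient of dx_i ∧ dx_j in alpha ∧ beta is (alpha_i * beta_j - alpha_j * beta_i). Collecting: alpha ∧ beta = (7*z) dx ∧ dy + (x - 2*z) dx ∧ dz + (3*x + z) dy ∧ dz.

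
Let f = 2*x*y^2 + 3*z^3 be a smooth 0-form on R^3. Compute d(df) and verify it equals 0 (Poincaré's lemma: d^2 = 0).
d(df) = 0

Step 1: df = sum_i (∂f/∂x_i) dx_i = (2*y^2) dx + (4*x*y) dy + (9*z^2) dz.
Step 2: Apply d again. Using the 1-form formula, the coefficient of dx ∧ dy in d(df) is ∂^2 f/∂x ∂y - ∂^2 f/∂y ∂x = (4*y) - (4*y) = 0 (equality of mixed partials for smooth f).
Similarly for dx ∧ dz and dy ∧ dz — all coefficients vanish. So d(df) = 0.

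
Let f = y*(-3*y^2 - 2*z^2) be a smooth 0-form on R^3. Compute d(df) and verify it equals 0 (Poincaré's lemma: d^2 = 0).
d(df) = 0

Step 1: df = sum_i (∂f/∂x_i) dx_i = (0) dx + (-9*y^2 - 2*z^2) dy + (-4*y*z) dz.
Step 2: Apply d again. Using the 1-form formula, the coefficient of dx ∧ dy in d(df) is ∂^2 f/∂x ∂y - ∂^2 f/∂y ∂x = (0) - (0) = 0 (equality of mixed partials for smooth f).
Similarly for dx ∧ dz and dy ∧ dz — all coefficients vanish. So d(df) = 0.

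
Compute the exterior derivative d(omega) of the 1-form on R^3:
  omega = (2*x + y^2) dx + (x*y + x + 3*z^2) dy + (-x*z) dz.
d(omega) = (1 - y) dx ∧ dy + (-z) dx ∧ dz + (-6*z) dy ∧ dz

For a 1-form omega = sum_i f_i dx_i, the exterior derivative is
  d(omega) = sum_{i < j} (∂f_j/∂x_i - ∂f_i/∂x_j) dx_i ∧ dx_j.
  coefficient of dx ∧ dy: ∂f_2/∂x - ∂f_1/∂y = ∂(x*y + x + 3*z^2)/∂x - ∂(2*x + y^2)/∂y = 1 - y
  coefficient of dx ∧ dz: ∂f_3/∂x - ∂f_1/∂z = ∂(-x*z)/∂x - ∂(2*x + y^2)/∂z = -z
  coefficient of dy ∧ dz: ∂f_3/∂y - ∂f_2/∂z = ∂(-x*z)/∂y - ∂(x*y + x + 3*z^2)/∂z = -6*z
Assembling: d(omega) = (1 - y) dx ∧ dy + (-z) dx ∧ dz + (-6*z) dy ∧ dz.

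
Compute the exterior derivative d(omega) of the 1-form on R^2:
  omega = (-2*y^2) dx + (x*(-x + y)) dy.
d(omega) = (-2*x + 5*y) dx ∧ dy

For a 1-form omega = sum_i f_i dx_i, the exterior derivative is
  d(omega) = sum_{i < j} (∂f_j/∂x_i - ∂f_i/∂x_j) dx_i ∧ dx_j.
  coefficient of dx ∧ dy: ∂f_2/∂x - ∂f_1/∂y = ∂(x*(-x + y))/∂x - ∂(-2*y^2)/∂y = -2*x + 5*y
Assembling: d(omega) = (-2*x + 5*y) dx ∧ dy.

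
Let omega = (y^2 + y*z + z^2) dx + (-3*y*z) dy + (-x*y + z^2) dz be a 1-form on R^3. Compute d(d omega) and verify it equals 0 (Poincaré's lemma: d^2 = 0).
d(d omega) = 0

Step 1: d omega = sum_{i<j} (∂f_j/∂x_i - ∂f_i/∂x_j) dx_i ∧ dx_j:
  coeff of dx ∧ dy: -2*y - z
  coeff of dx ∧ dz: -2*y - 2*z
  coeff of dy ∧ dz: -x + 3*y
Step 2: Apply d again to each 2-form coefficient. The only possible 3-form in R^3 is dx ∧ dy ∧ dz, with coefficient
  ∂(coeff of dy∧dz)/∂x - ∂(coeff of dx∧dz)/∂y + ∂(coeff of dx∧dy)/∂z
  = ∂/∂x (-x + 3*y) - ∂/∂y (-2*y - 2*z) + ∂/∂z (-2*y - z).
Each of these terms simplifies to sums of mixed partials that cancel in pairs. The result is 0 (by equality of mixed partials for smooth functions — Schwarz / Clairaut).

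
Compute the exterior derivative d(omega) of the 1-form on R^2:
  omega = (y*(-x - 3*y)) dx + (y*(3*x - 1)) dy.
d(omega) = (x + 9*y) dx ∧ dy

For a 1-form omega = sum_i f_i dx_i, the exterior derivative is
  d(omega) = sum_{i < j} (∂f_j/∂x_i - ∂f_i/∂x_j) dx_i ∧ dx_j.
  coefficient of dx ∧ dy: ∂f_2/∂x - ∂f_1/∂y = ∂(y*(3*x - 1))/∂x - ∂(y*(-x - 3*y))/∂y = x + 9*y
Assembling: d(omega) = (x + 9*y) dx ∧ dy.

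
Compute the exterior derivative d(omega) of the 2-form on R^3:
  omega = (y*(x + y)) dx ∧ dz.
d(omega) = (-x - 2*y) dx ∧ dy ∧ dz

For a 2-form omega = sum_{i<j} g_{ij} dx_i ∧ dx_j, the exterior derivative is
  d(omega) = sum_{i<j} d(g_{ij}) ∧ dx_i ∧ dx_j = sum_{i<j, k} (∂g_{ij}/∂x_k) dx_k ∧ dx_i ∧ dx_j.
Expand each term, using dx_k ∧ dx_i ∧ dx_j = sgn(permutation) dx_{(a)} ∧ dx_{(b)} ∧ dx_{(c)} with (a < b < c) sorted:
  d(y*(x + y)) includes (∂/∂y)(y*(x + y)) dy = (x + 2*y) dy, which multiplied by dx ∧ dz gives (-x - 2*y) dx ∧ dy ∧ dz
Collecting like 3-forms: d(omega) = (-x - 2*y) dx ∧ dy ∧ dz.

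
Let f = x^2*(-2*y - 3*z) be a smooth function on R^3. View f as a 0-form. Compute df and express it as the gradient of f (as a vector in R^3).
df = (2*x*(-2*y - 3*z)) dx + (-2*x^2) dy + (-3*x^2) dz; grad f = (2*x*(-2*y - 3*z), -2*x^2, -3*x^2)

For a 0-form f, d f = (∂f/∂x) dx + (∂f/∂y) dy + (∂f/∂z) dz. The components of the vector representation are exactly the entries of grad f in Cartesian coordinates:
  ∂f/∂x = 2*x*(-2*y - 3*z)
  ∂f/∂y = -2*x^2
  ∂f/∂z = -3*x^2.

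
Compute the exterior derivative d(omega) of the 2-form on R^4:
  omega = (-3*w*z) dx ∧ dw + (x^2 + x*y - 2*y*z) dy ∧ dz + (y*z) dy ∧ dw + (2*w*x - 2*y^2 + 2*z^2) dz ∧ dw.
d(omega) = (5*w) dx ∧ dz ∧ dw + (2*x + y) dx ∧ dy ∧ dz + (-5*y) dy ∧ dz ∧ dw

For a 2-form omega = sum_{i<j} g_{ij} dx_i ∧ dx_j, the exterior derivative is
  d(omega) = sum_{i<j} d(g_{ij}) ∧ dx_i ∧ dx_j = sum_{i<j, k} (∂g_{ij}/∂x_k) dx_k ∧ dx_i ∧ dx_j.
Expand each term, using dx_k ∧ dx_i ∧ dx_j = sgn(permutation) dx_{(a)} ∧ dx_{(b)} ∧ dx_{(c)} with (a < b < c) sorted:
  d(-3*w*z) includes (∂/∂z)(-3*w*z) dz = (-3*w) dz, which multiplied by dx ∧ dw gives (3*w) dx ∧ dz ∧ dw
  d(x^2 + x*y - 2*y*z) includes (∂/∂x)(x^2 + x*y - 2*y*z) dx = (2*x + y) dx, which multiplied by dy ∧ dz gives (2*x + y) dx ∧ dy ∧ dz
  d(y*z) includes (∂/∂z)(y*z) dz = (y) dz, which multiplied by dy ∧ dw gives (-y) dy ∧ dz ∧ dw
  d(2*w*x - 2*y^2 + 2*z^2) includes (∂/∂x)(2*w*x - 2*y^2 + 2*z^2) dx = (2*w) dx, which multiplied by dz ∧ dw gives (2*w) dx ∧ dz ∧ dw
  d(2*w*x - 2*y^2 + 2*z^2) includes (∂/∂y)(2*w*x - 2*y^2 + 2*z^2) dy = (-4*y) dy, which multiplied by dz ∧ dw gives (-4*y) dy ∧ dz ∧ dw
Collecting like 3-forms: d(omega) = (5*w) dx ∧ dz ∧ dw + (2*x + y) dx ∧ dy ∧ dz + (-5*y) dy ∧ dz ∧ dw.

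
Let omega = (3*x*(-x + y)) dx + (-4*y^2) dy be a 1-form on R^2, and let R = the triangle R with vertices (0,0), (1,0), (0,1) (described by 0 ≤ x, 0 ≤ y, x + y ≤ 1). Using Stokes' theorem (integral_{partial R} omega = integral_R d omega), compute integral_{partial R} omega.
integral_(partial R) omega = -1/2

Stokes: integral_partial_R omega = integral_R d omega with d omega = (∂Q/∂x - ∂P/∂y) dx ∧ dy.
  ∂Q/∂x = 0
  ∂P/∂y = 3*x
  integrand = ∂Q/∂x - ∂P/∂y = -3*x.
Integrating over R: integral_0^1 integral_0^{1-x} (-3*x) dy dx = -1/2.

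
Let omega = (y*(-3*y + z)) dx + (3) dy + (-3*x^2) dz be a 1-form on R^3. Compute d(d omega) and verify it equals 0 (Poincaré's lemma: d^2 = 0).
d(d omega) = 0

Step 1: d omega = sum_{i<j} (∂f_j/∂x_i - ∂f_i/∂x_j) dx_i ∧ dx_j:
  coeff of dx ∧ dy: 6*y - z
  coeff of dx ∧ dz: -6*x - y
  coeff of dy ∧ dz: 0
Step 2: Apply d again to each 2-form coefficient. The only possible 3-form in R^3 is dx ∧ dy ∧ dz, with coefficient
  ∂(coeff of dy∧dz)/∂x - ∂(coeff of dx∧dz)/∂y + ∂(coeff of dx∧dy)/∂z
  = ∂/∂x (0) - ∂/∂y (-6*x - y) + ∂/∂z (6*y - z).
Each of these terms simplifies to sums of mixed partials that cancel in pairs. The result is 0 (by equality of mixed partials for smooth functions — Schwarz / Clairaut).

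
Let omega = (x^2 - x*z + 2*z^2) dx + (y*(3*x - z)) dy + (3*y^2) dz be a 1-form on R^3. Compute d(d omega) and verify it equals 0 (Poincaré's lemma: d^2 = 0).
d(d omega) = 0

Step 1: d omega = sum_{i<j} (∂f_j/∂x_i - ∂f_i/∂x_j) dx_i ∧ dx_j:
  coeff of dx ∧ dy: 3*y
  coeff of dx ∧ dz: x - 4*z
  coeff of dy ∧ dz: 7*y
Step 2: Apply d again to each 2-form coefficient. The only possible 3-form in R^3 is dx ∧ dy ∧ dz, with coefficient
  ∂(coeff of dy∧dz)/∂x - ∂(coeff of dx∧dz)/∂y + ∂(coeff of dx∧dy)/∂z
  = ∂/∂x (7*y) - ∂/∂y (x - 4*z) + ∂/∂z (3*y).
Each of these terms simplifies to sums of mixed partials that cancel in pairs. The result is 0 (by equality of mixed partials for smooth functions — Schwarz / Clairaut).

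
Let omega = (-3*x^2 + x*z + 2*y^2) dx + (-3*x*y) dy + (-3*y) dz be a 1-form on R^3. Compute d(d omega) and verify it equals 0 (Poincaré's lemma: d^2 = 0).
d(d omega) = 0

Step 1: d omega = sum_{i<j} (∂f_j/∂x_i - ∂f_i/∂x_j) dx_i ∧ dx_j:
  coeff of dx ∧ dy: -7*y
  coeff of dx ∧ dz: -x
  coeff of dy ∧ dz: -3
Step 2: Apply d again to each 2-form coefficient. The only possible 3-form in R^3 is dx ∧ dy ∧ dz, with coefficient
  ∂(coeff of dy∧dz)/∂x - ∂(coeff of dx∧dz)/∂y + ∂(coeff of dx∧dy)/∂z
  = ∂/∂x (-3) - ∂/∂y (-x) + ∂/∂z (-7*y).
Each of these terms simplifies to sums of mixed partials that cancel in pairs. The result is 0 (by equality of mixed partials for smooth functions — Schwarz / Clairaut).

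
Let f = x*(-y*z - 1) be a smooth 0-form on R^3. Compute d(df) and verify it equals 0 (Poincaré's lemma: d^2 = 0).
d(df) = 0

Step 1: df = sum_i (∂f/∂x_i) dx_i = (-y*z - 1) dx + (-x*z) dy + (-x*y) dz.
Step 2: Apply d again. Using the 1-form formula, the coefficient of dx ∧ dy in d(df) is ∂^2 f/∂x ∂y - ∂^2 f/∂y ∂x = (-z) - (-z) = 0 (equality of mixed partials for smooth f).
Similarly for dx ∧ dz and dy ∧ dz — all coefficients vanish. So d(df) = 0.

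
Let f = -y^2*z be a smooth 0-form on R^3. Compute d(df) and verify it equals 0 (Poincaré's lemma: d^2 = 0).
d(df) = 0

Step 1: df = sum_i (∂f/∂x_i) dx_i = (0) dx + (-2*y*z) dy + (-y^2) dz.
Step 2: Apply d again. Using the 1-form formula, the coefficient of dx ∧ dy in d(df) is ∂^2 f/∂x ∂y - ∂^2 f/∂y ∂x = (0) - (0) = 0 (equality of mixed partials for smooth f).
Similarly for dx ∧ dz and dy ∧ dz — all coefficients vanish. So d(df) = 0.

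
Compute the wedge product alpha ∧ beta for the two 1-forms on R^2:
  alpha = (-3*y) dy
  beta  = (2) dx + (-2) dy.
alpha ∧ beta = (6*y) dx ∧ dy

Distribute the wedge, using dx_i ∧ dx_j = -dx_j ∧ dx_i and dx_i ∧ dx_i = 0. For each pair (i, j) with i < j, the coefficient of dx_i ∧ dx_j in alpha ∧ beta is (alpha_i * beta_j - alpha_j * beta_i). Collecting: alpha ∧ beta = (6*y) dx ∧ dy.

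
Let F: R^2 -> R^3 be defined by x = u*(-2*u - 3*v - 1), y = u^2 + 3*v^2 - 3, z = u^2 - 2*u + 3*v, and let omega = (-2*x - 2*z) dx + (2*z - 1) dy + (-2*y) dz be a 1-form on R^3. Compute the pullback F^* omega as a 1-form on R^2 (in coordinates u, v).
F^* omega = (-8*u^3 - 30*u^2*v - 30*u^2 - 30*u*v^2 + 12*u*v + 4*u + 30*v^2 + 6*v - 12) du + (-6*u^3 - 6*u^2*v - 24*u^2 - 6*u*v + 18*v^2 - 6*v + 18) dv

Using F^*(f dg) = (f ∘ F) d(g ∘ F), substitute each coordinate x_i by F_i(u, v) in f_i, and replace dx_i by d F_i = (∂F_i/∂u) du + (∂F_i/∂v) dv.
  For the x component: f_1(F) = 2*u^2 + 6*u*v + 6*u - 6*v; d F_1 = (-4*u - 3*v - 1) du + (-3*u) dv
  For the y component: f_2(F) = 2*u^2 - 4*u + 6*v - 1; d F_2 = (2*u) du + (6*v) dv
  For the z component: f_3(F) = -2*u^2 - 6*v^2 + 6; d F_3 = (2*u - 2) du + (3) dv
Combining and collecting du, dv coefficients:
  coeff of du: -8*u^3 - 30*u^2*v - 30*u^2 - 30*u*v^2 + 12*u*v + 4*u + 30*v^2 + 6*v - 12
  coeff of dv: -6*u^3 - 6*u^2*v - 24*u^2 - 6*u*v + 18*v^2 - 6*v + 18
F^* omega = (-8*u^3 - 30*u^2*v - 30*u^2 - 30*u*v^2 + 12*u*v + 4*u + 30*v^2 + 6*v - 12) du + (-6*u^3 - 6*u^2*v - 24*u^2 - 6*u*v + 18*v^2 - 6*v + 18) dv.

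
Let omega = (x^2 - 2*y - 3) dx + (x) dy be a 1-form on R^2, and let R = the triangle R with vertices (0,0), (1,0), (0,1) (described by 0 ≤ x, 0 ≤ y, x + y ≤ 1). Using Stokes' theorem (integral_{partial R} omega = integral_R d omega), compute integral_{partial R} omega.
integral_(partial R) omega = 3/2

Stokes: integral_partial_R omega = integral_R d omega with d omega = (∂Q/∂x - ∂P/∂y) dx ∧ dy.
  ∂Q/∂x = 1
  ∂P/∂y = -2
  integrand = ∂Q/∂x - ∂P/∂y = 3.
Integrating over R: integral_0^1 integral_0^{1-x} (3) dy dx = 3/2.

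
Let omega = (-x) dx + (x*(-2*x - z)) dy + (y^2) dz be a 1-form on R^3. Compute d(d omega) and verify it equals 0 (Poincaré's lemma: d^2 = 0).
d(d omega) = 0

Step 1: d omega = sum_{i<j} (∂f_j/∂x_i - ∂f_i/∂x_j) dx_i ∧ dx_j:
  coeff of dx ∧ dy: -4*x - z
  coeff of dx ∧ dz: 0
  coeff of dy ∧ dz: x + 2*y
Step 2: Apply d again to each 2-form coefficient. The only possible 3-form in R^3 is dx ∧ dy ∧ dz, with coefficient
  ∂(coeff of dy∧dz)/∂x - ∂(coeff of dx∧dz)/∂y + ∂(coeff of dx∧dy)/∂z
  = ∂/∂x (x + 2*y) - ∂/∂y (0) + ∂/∂z (-4*x - z).
Each of these terms simplifies to sums of mixed partials that cancel in pairs. The result is 0 (by equality of mixed partials for smooth functions — Schwarz / Clairaut).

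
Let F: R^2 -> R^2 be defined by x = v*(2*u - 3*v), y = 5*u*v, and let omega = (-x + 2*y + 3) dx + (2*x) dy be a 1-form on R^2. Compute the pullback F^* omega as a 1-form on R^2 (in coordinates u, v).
F^* omega = (6*v*(6*u*v - 4*v^2 + 1)) du + (36*u^2*v - 72*u*v^2 + 6*u - 18*v^3 - 18*v) dv

Using F^*(f dg) = (f ∘ F) d(g ∘ F), substitute each coordinate x_i by F_i(u, v) in f_i, and replace dx_i by d F_i = (∂F_i/∂u) du + (∂F_i/∂v) dv.
  For the x component: f_1(F) = 8*u*v + 3*v^2 + 3; d F_1 = (2*v) du + (2*u - 6*v) dv
  For the y component: f_2(F) = 2*v*(2*u - 3*v); d F_2 = (5*v) du + (5*u) dv
Combining and collecting du, dv coefficients:
  coeff of du: 6*v*(6*u*v - 4*v^2 + 1)
  coeff of dv: 36*u^2*v - 72*u*v^2 + 6*u - 18*v^3 - 18*v
F^* omega = (6*v*(6*u*v - 4*v^2 + 1)) du + (36*u^2*v - 72*u*v^2 + 6*u - 18*v^3 - 18*v) dv.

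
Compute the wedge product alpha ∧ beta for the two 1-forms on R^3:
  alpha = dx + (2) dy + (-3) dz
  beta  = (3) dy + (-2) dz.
alpha ∧ beta = (3) dx ∧ dy + (-2) dx ∧ dz + (5) dy ∧ dz

Distribute the wedge, using dx_i ∧ dx_j = -dx_j ∧ dx_i and dx_i ∧ dx_i = 0. For each pair (i, j) with i < j, the coefficient of dx_i ∧ dx_j in alpha ∧ beta is (alpha_i * beta_j - alpha_j * beta_i). Collecting: alpha ∧ beta = (3) dx ∧ dy + (-2) dx ∧ dz + (5) dy ∧ dz.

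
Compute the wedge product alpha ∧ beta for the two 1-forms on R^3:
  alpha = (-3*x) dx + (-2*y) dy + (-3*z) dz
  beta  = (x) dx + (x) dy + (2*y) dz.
alpha ∧ beta = (x*(-3*x + 2*y)) dx ∧ dy + (3*x*(-2*y + z)) dx ∧ dz + (3*x*z - 4*y^2) dy ∧ dz

Distribute the wedge, using dx_i ∧ dx_j = -dx_j ∧ dx_i and dx_i ∧ dx_i = 0. For each pair (i, j) with i < j, the coefficient of dx_i ∧ dx_j in alpha ∧ beta is (alpha_i * beta_j - alpha_j * beta_i). Collecting: alpha ∧ beta = (x*(-3*x + 2*y)) dx ∧ dy + (3*x*(-2*y + z)) dx ∧ dz + (3*x*z - 4*y^2) dy ∧ dz.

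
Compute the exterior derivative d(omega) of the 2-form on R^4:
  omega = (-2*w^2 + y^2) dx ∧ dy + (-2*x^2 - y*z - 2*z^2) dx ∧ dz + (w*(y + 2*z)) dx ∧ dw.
d(omega) = (-5*w) dx ∧ dy ∧ dw + (z) dx ∧ dy ∧ dz + (-2*w) dx ∧ dz ∧ dw

For a 2-form omega = sum_{i<j} g_{ij} dx_i ∧ dx_j, the exterior derivative is
  d(omega) = sum_{i<j} d(g_{ij}) ∧ dx_i ∧ dx_j = sum_{i<j, k} (∂g_{ij}/∂x_k) dx_k ∧ dx_i ∧ dx_j.
Expand each term, using dx_k ∧ dx_i ∧ dx_j = sgn(permutation) dx_{(a)} ∧ dx_{(b)} ∧ dx_{(c)} with (a < b < c) sorted:
  d(-2*w^2 + y^2) includes (∂/∂w)(-2*w^2 + y^2) dw = (-4*w) dw, which multiplied by dx ∧ dy gives (-4*w) dx ∧ dy ∧ dw
  d(-2*x^2 - y*z - 2*z^2) includes (∂/∂y)(-2*x^2 - y*z - 2*z^2) dy = (-z) dy, which multiplied by dx ∧ dz gives (z) dx ∧ dy ∧ dz
  d(w*(y + 2*z)) includes (∂/∂y)(w*(y + 2*z)) dy = (w) dy, which multiplied by dx ∧ dw gives (-w) dx ∧ dy ∧ dw
  d(w*(y + 2*z)) includes (∂/∂z)(w*(y + 2*z)) dz = (2*w) dz, which multiplied by dx ∧ dw gives (-2*w) dx ∧ dz ∧ dw
Collecting like 3-forms: d(omega) = (-5*w) dx ∧ dy ∧ dw + (z) dx ∧ dy ∧ dz + (-2*w) dx ∧ dz ∧ dw.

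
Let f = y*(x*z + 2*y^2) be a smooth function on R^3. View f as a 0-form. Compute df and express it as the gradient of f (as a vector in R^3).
df = (y*z) dx + (x*z + 6*y^2) dy + (x*y) dz; grad f = (y*z, x*z + 6*y^2, x*y)

For a 0-form f, d f = (∂f/∂x) dx + (∂f/∂y) dy + (∂f/∂z) dz. The components of the vector representation are exactly the entries of grad f in Cartesian coordinates:
  ∂f/∂x = y*z
  ∂f/∂y = x*z + 6*y^2
  ∂f/∂z = x*y.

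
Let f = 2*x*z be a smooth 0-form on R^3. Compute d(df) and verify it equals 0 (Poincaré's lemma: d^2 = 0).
d(df) = 0

Step 1: df = sum_i (∂f/∂x_i) dx_i = (2*z) dx + (0) dy + (2*x) dz.
Step 2: Apply d again. Using the 1-form formula, the coefficient of dx ∧ dy in d(df) is ∂^2 f/∂x ∂y - ∂^2 f/∂y ∂x = (0) - (0) = 0 (equality of mixed partials for smooth f).
Similarly for dx ∧ dz and dy ∧ dz — all coefficients vanish. So d(df) = 0.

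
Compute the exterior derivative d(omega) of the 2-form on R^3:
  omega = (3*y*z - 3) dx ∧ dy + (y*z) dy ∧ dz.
d(omega) = (3*y) dx ∧ dy ∧ dz

For a 2-form omega = sum_{i<j} g_{ij} dx_i ∧ dx_j, the exterior derivative is
  d(omega) = sum_{i<j} d(g_{ij}) ∧ dx_i ∧ dx_j = sum_{i<j, k} (∂g_{ij}/∂x_k) dx_k ∧ dx_i ∧ dx_j.
Expand each term, using dx_k ∧ dx_i ∧ dx_j = sgn(permutation) dx_{(a)} ∧ dx_{(b)} ∧ dx_{(c)} with (a < b < c) sorted:
  d(3*y*z - 3) includes (∂/∂z)(3*y*z - 3) dz = (3*y) dz, which multiplied by dx ∧ dy gives (3*y) dx ∧ dy ∧ dz
Collecting like 3-forms: d(omega) = (3*y) dx ∧ dy ∧ dz.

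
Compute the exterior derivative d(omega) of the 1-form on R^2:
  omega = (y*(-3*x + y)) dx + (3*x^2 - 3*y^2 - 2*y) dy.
d(omega) = (9*x - 2*y) dx ∧ dy

For a 1-form omega = sum_i f_i dx_i, the exterior derivative is
  d(omega) = sum_{i < j} (∂f_j/∂x_i - ∂f_i/∂x_j) dx_i ∧ dx_j.
  coefficient of dx ∧ dy: ∂f_2/∂x - ∂f_1/∂y = ∂(3*x^2 - 3*y^2 - 2*y)/∂x - ∂(y*(-3*x + y))/∂y = 9*x - 2*y
Assembling: d(omega) = (9*x - 2*y) dx ∧ dy.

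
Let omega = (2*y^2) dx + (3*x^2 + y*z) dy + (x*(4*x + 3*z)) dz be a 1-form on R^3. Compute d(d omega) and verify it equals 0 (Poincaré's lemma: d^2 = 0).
d(d omega) = 0

Step 1: d omega = sum_{i<j} (∂f_j/∂x_i - ∂f_i/∂x_j) dx_i ∧ dx_j:
  coeff of dx ∧ dy: 6*x - 4*y
  coeff of dx ∧ dz: 8*x + 3*z
  coeff of dy ∧ dz: -y
Step 2: Apply d again to each 2-form coefficient. The only possible 3-form in R^3 is dx ∧ dy ∧ dz, with coefficient
  ∂(coeff of dy∧dz)/∂x - ∂(coeff of dx∧dz)/∂y + ∂(coeff of dx∧dy)/∂z
  = ∂/∂x (-y) - ∂/∂y (8*x + 3*z) + ∂/∂z (6*x - 4*y).
Each of these terms simplifies to sums of mixed partials that cancel in pairs. The result is 0 (by equality of mixed partials for smooth functions — Schwarz / Clairaut).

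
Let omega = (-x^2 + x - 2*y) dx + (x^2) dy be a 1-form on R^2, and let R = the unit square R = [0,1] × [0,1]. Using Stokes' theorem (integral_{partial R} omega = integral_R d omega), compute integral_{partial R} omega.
integral_(partial R) omega = 3

Stokes: integral_partial_R omega = integral_R d omega with d omega = (∂Q/∂x - ∂P/∂y) dx ∧ dy.
  ∂Q/∂x = 2*x
  ∂P/∂y = -2
  integrand = ∂Q/∂x - ∂P/∂y = 2*x + 2.
Integrating over R: integral_0^1 integral_0^1 (2*x + 2) dx dy = 3.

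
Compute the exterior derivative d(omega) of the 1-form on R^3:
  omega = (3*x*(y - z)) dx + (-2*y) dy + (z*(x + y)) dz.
d(omega) = (-3*x) dx ∧ dy + (3*x + z) dx ∧ dz + (z) dy ∧ dz

For a 1-form omega = sum_i f_i dx_i, the exterior derivative is
  d(omega) = sum_{i < j} (∂f_j/∂x_i - ∂f_i/∂x_j) dx_i ∧ dx_j.
  coefficient of dx ∧ dy: ∂f_2/∂x - ∂f_1/∂y = ∂(-2*y)/∂x - ∂(3*x*(y - z))/∂y = -3*x
  coefficient of dx ∧ dz: ∂f_3/∂x - ∂f_1/∂z = ∂(z*(x + y))/∂x - ∂(3*x*(y - z))/∂z = 3*x + z
  coefficient of dy ∧ dz: ∂f_3/∂y - ∂f_2/∂z = ∂(z*(x + y))/∂y - ∂(-2*y)/∂z = z
Assembling: d(omega) = (-3*x) dx ∧ dy + (3*x + z) dx ∧ dz + (z) dy ∧ dz.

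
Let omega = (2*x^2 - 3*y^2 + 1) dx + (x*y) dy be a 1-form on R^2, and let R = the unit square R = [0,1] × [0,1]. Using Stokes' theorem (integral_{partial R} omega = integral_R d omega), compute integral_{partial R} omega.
integral_(partial R) omega = 7/2

Stokes: integral_partial_R omega = integral_R d omega with d omega = (∂Q/∂x - ∂P/∂y) dx ∧ dy.
  ∂Q/∂x = y
  ∂P/∂y = -6*y
  integrand = ∂Q/∂x - ∂P/∂y = 7*y.
Integrating over R: integral_0^1 integral_0^1 (7*y) dx dy = 7/2.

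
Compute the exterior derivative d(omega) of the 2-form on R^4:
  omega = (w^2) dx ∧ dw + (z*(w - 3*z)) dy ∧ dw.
d(omega) = (-w + 6*z) dy ∧ dz ∧ dw

For a 2-form omega = sum_{i<j} g_{ij} dx_i ∧ dx_j, the exterior derivative is
  d(omega) = sum_{i<j} d(g_{ij}) ∧ dx_i ∧ dx_j = sum_{i<j, k} (∂g_{ij}/∂x_k) dx_k ∧ dx_i ∧ dx_j.
Expand each term, using dx_k ∧ dx_i ∧ dx_j = sgn(permutation) dx_{(a)} ∧ dx_{(b)} ∧ dx_{(c)} with (a < b < c) sorted:
  d(z*(w - 3*z)) includes (∂/∂z)(z*(w - 3*z)) dz = (w - 6*z) dz, which multiplied by dy ∧ dw gives (-w + 6*z) dy ∧ dz ∧ dw
Collecting like 3-forms: d(omega) = (-w + 6*z) dy ∧ dz ∧ dw.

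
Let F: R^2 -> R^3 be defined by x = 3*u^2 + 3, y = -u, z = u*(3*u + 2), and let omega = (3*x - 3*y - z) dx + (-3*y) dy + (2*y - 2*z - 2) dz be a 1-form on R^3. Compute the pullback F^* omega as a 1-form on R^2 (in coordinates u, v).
F^* omega = (-42*u^2 + 27*u - 4) du

Using F^*(f dg) = (f ∘ F) d(g ∘ F), substitute each coordinate x_i by F_i(u, v) in f_i, and replace dx_i by d F_i = (∂F_i/∂u) du + (∂F_i/∂v) dv.
  For the x component: f_1(F) = 6*u^2 + u + 9; d F_1 = (6*u) du + (0) dv
  For the y component: f_2(F) = 3*u; d F_2 = (-1) du + (0) dv
  For the z component: f_3(F) = -6*u^2 - 6*u - 2; d F_3 = (6*u + 2) du + (0) dv
Combining and collecting du, dv coefficients:
  coeff of du: -42*u^2 + 27*u - 4
  coeff of dv: 0
F^* omega = (-42*u^2 + 27*u - 4) du.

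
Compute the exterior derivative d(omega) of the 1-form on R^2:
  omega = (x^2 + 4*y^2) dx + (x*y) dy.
d(omega) = (-7*y) dx ∧ dy

For a 1-form omega = sum_i f_i dx_i, the exterior derivative is
  d(omega) = sum_{i < j} (∂f_j/∂x_i - ∂f_i/∂x_j) dx_i ∧ dx_j.
  coefficient of dx ∧ dy: ∂f_2/∂x - ∂f_1/∂y = ∂(x*y)/∂x - ∂(x^2 + 4*y^2)/∂y = -7*y
Assembling: d(omega) = (-7*y) dx ∧ dy.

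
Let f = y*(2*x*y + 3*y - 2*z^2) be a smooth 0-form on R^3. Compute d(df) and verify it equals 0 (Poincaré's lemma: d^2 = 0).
d(df) = 0

Step 1: df = sum_i (∂f/∂x_i) dx_i = (2*y^2) dx + (4*x*y + 6*y - 2*z^2) dy + (-4*y*z) dz.
Step 2: Apply d again. Using the 1-form formula, the coefficient of dx ∧ dy in d(df) is ∂^2 f/∂x ∂y - ∂^2 f/∂y ∂x = (4*y) - (4*y) = 0 (equality of mixed partials for smooth f).
Similarly for dx ∧ dz and dy ∧ dz — all coefficients vanish. So d(df) = 0.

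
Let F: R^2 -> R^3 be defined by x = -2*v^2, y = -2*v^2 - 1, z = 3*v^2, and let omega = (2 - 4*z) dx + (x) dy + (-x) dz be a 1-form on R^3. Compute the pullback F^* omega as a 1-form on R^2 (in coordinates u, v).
F^* omega = (68*v^3 - 8*v) dv

Using F^*(f dg) = (f ∘ F) d(g ∘ F), substitute each coordinate x_i by F_i(u, v) in f_i, and replace dx_i by d F_i = (∂F_i/∂u) du + (∂F_i/∂v) dv.
  For the x component: f_1(F) = 2 - 12*v^2; d F_1 = (0) du + (-4*v) dv
  For the y component: f_2(F) = -2*v^2; d F_2 = (0) du + (-4*v) dv
  For the z component: f_3(F) = 2*v^2; d F_3 = (0) du + (6*v) dv
Combining and collecting du, dv coefficients:
  coeff of du: 0
  coeff of dv: 68*v^3 - 8*v
F^* omega = (68*v^3 - 8*v) dv.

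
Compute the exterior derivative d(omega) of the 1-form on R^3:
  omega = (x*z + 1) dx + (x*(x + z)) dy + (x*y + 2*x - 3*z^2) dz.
d(omega) = (2*x + z) dx ∧ dy + (-x + y + 2) dx ∧ dz

For a 1-form omega = sum_i f_i dx_i, the exterior derivative is
  d(omega) = sum_{i < j} (∂f_j/∂x_i - ∂f_i/∂x_j) dx_i ∧ dx_j.
  coefficient of dx ∧ dy: ∂f_2/∂x - ∂f_1/∂y = ∂(x*(x + z))/∂x - ∂(x*z + 1)/∂y = 2*x + z
  coefficient of dx ∧ dz: ∂f_3/∂x - ∂f_1/∂z = ∂(x*y + 2*x - 3*z^2)/∂x - ∂(x*z + 1)/∂z = -x + y + 2
Assembling: d(omega) = (2*x + z) dx ∧ dy + (-x + y + 2) dx ∧ dz.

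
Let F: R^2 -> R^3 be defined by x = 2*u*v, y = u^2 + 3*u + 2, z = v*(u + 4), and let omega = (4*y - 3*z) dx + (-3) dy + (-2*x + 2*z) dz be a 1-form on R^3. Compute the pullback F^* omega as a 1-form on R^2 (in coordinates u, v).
F^* omega = (8*u^2*v - 8*u*v^2 + 24*u*v - 6*u - 16*v^2 + 16*v - 9) du + (8*u^3 - 8*u^2*v + 24*u^2 - 24*u*v + 16*u + 32*v) dv

Using F^*(f dg) = (f ∘ F) d(g ∘ F), substitute each coordinate x_i by F_i(u, v) in f_i, and replace dx_i by d F_i = (∂F_i/∂u) du + (∂F_i/∂v) dv.
  For the x component: f_1(F) = 4*u^2 - 3*u*v + 12*u - 12*v + 8; d F_1 = (2*v) du + (2*u) dv
  For the y component: f_2(F) = -3; d F_2 = (2*u + 3) du + (0) dv
  For the z component: f_3(F) = 2*v*(4 - u); d F_3 = (v) du + (u + 4) dv
Combining and collecting du, dv coefficients:
  coeff of du: 8*u^2*v - 8*u*v^2 + 24*u*v - 6*u - 16*v^2 + 16*v - 9
  coeff of dv: 8*u^3 - 8*u^2*v + 24*u^2 - 24*u*v + 16*u + 32*v
F^* omega = (8*u^2*v - 8*u*v^2 + 24*u*v - 6*u - 16*v^2 + 16*v - 9) du + (8*u^3 - 8*u^2*v + 24*u^2 - 24*u*v + 16*u + 32*v) dv.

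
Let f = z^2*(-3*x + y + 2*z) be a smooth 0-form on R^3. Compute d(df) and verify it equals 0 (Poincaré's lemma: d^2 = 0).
d(df) = 0

Step 1: df = sum_i (∂f/∂x_i) dx_i = (-3*z^2) dx + (z^2) dy + (2*z*(-3*x + y + 3*z)) dz.
Step 2: Apply d again. Using the 1-form formula, the coefficient of dx ∧ dy in d(df) is ∂^2 f/∂x ∂y - ∂^2 f/∂y ∂x = (0) - (0) = 0 (equality of mixed partials for smooth f).
Similarly for dx ∧ dz and dy ∧ dz — all coefficients vanish. So d(df) = 0.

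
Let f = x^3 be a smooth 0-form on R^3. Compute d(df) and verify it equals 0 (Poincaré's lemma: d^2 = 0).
d(df) = 0

Step 1: df = sum_i (∂f/∂x_i) dx_i = (3*x^2) dx + (0) dy + (0) dz.
Step 2: Apply d again. Using the 1-form formula, the coefficient of dx ∧ dy in d(df) is ∂^2 f/∂x ∂y - ∂^2 f/∂y ∂x = (0) - (0) = 0 (equality of mixed partials for smooth f).
Similarly for dx ∧ dz and dy ∧ dz — all coefficients vanish. So d(df) = 0.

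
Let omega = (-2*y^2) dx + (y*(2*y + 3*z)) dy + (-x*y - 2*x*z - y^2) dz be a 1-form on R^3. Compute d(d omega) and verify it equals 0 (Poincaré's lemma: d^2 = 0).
d(d omega) = 0

Step 1: d omega = sum_{i<j} (∂f_j/∂x_i - ∂f_i/∂x_j) dx_i ∧ dx_j:
  coeff of dx ∧ dy: 4*y
  coeff of dx ∧ dz: -y - 2*z
  coeff of dy ∧ dz: -x - 5*y
Step 2: Apply d again to each 2-form coefficient. The only possible 3-form in R^3 is dx ∧ dy ∧ dz, with coefficient
  ∂(coeff of dy∧dz)/∂x - ∂(coeff of dx∧dz)/∂y + ∂(coeff of dx∧dy)/∂z
  = ∂/∂x (-x - 5*y) - ∂/∂y (-y - 2*z) + ∂/∂z (4*y).
Each of these terms simplifies to sums of mixed partials that cancel in pairs. The result is 0 (by equality of mixed partials for smooth functions — Schwarz / Clairaut).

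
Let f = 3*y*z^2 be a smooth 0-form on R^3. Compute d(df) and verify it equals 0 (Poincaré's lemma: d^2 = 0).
d(df) = 0

Step 1: df = sum_i (∂f/∂x_i) dx_i = (0) dx + (3*z^2) dy + (6*y*z) dz.
Step 2: Apply d again. Using the 1-form formula, the coefficient of dx ∧ dy in d(df) is ∂^2 f/∂x ∂y - ∂^2 f/∂y ∂x = (0) - (0) = 0 (equality of mixed partials for smooth f).
Similarly for dx ∧ dz and dy ∧ dz — all coefficients vanish. So d(df) = 0.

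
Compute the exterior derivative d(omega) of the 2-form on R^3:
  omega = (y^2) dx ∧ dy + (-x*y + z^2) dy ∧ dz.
d(omega) = (-y) dx ∧ dy ∧ dz

For a 2-form omega = sum_{i<j} g_{ij} dx_i ∧ dx_j, the exterior derivative is
  d(omega) = sum_{i<j} d(g_{ij}) ∧ dx_i ∧ dx_j = sum_{i<j, k} (∂g_{ij}/∂x_k) dx_k ∧ dx_i ∧ dx_j.
Expand each term, using dx_k ∧ dx_i ∧ dx_j = sgn(permutation) dx_{(a)} ∧ dx_{(b)} ∧ dx_{(c)} with (a < b < c) sorted:
  d(-x*y + z^2) includes (∂/∂x)(-x*y + z^2) dx = (-y) dx, which multiplied by dy ∧ dz gives (-y) dx ∧ dy ∧ dz
Collecting like 3-forms: d(omega) = (-y) dx ∧ dy ∧ dz.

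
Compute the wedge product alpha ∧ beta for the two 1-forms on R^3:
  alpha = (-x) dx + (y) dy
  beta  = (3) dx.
alpha ∧ beta = (-3*y) dx ∧ dy

Distribute the wedge, using dx_i ∧ dx_j = -dx_j ∧ dx_i and dx_i ∧ dx_i = 0. For each pair (i, j) with i < j, the coefficient of dx_i ∧ dx_j in alpha ∧ beta is (alpha_i * beta_j - alpha_j * beta_i). Collecting: alpha ∧ beta = (-3*y) dx ∧ dy.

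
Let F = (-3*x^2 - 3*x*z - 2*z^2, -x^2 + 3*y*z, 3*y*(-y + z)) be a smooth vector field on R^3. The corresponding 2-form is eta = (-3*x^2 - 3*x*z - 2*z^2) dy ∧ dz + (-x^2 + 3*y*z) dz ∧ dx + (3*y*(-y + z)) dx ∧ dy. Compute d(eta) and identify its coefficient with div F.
d(eta) = (-6*x + 3*y) dx ∧ dy ∧ dz; div F = -6*x + 3*y

For a 2-form in R^3 of the form above, applying d gives a 3-form with coefficient ∂P/∂x + ∂Q/∂y + ∂R/∂z:
  ∂P/∂x = -6*x - 3*z
  ∂Q/∂y = 3*z
  ∂R/∂z = 3*y
Sum = -6*x + 3*y, which is exactly div F.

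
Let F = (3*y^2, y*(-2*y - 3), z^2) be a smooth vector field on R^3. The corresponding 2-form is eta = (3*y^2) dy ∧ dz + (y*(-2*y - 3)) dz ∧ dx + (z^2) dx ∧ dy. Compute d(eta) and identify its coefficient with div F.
d(eta) = (-4*y + 2*z - 3) dx ∧ dy ∧ dz; div F = -4*y + 2*z - 3

For a 2-form in R^3 of the form above, applying d gives a 3-form with coefficient ∂P/∂x + ∂Q/∂y + ∂R/∂z:
  ∂P/∂x = 0
  ∂Q/∂y = -4*y - 3
  ∂R/∂z = 2*z
Sum = -4*y + 2*z - 3, which is exactly div F.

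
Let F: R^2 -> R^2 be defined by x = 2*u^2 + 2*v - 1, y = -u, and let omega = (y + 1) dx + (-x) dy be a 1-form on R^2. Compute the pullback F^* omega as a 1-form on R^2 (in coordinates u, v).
F^* omega = (-2*u^2 + 4*u + 2*v - 1) du + (2 - 2*u) dv

Using F^*(f dg) = (f ∘ F) d(g ∘ F), substitute each coordinate x_i by F_i(u, v) in f_i, and replace dx_i by d F_i = (∂F_i/∂u) du + (∂F_i/∂v) dv.
  For the x component: f_1(F) = 1 - u; d F_1 = (4*u) du + (2) dv
  For the y component: f_2(F) = -2*u^2 - 2*v + 1; d F_2 = (-1) du + (0) dv
Combining and collecting du, dv coefficients:
  coeff of du: -2*u^2 + 4*u + 2*v - 1
  coeff of dv: 2 - 2*u
F^* omega = (-2*u^2 + 4*u + 2*v - 1) du + (2 - 2*u) dv.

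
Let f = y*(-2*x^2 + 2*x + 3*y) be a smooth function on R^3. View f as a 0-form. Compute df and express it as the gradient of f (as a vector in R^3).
df = (2*y*(1 - 2*x)) dx + (-2*x^2 + 2*x + 6*y) dy + (0) dz; grad f = (2*y*(1 - 2*x), -2*x^2 + 2*x + 6*y, 0)

For a 0-form f, d f = (∂f/∂x) dx + (∂f/∂y) dy + (∂f/∂z) dz. The components of the vector representation are exactly the entries of grad f in Cartesian coordinates:
  ∂f/∂x = 2*y*(1 - 2*x)
  ∂f/∂y = -2*x^2 + 2*x + 6*y
  ∂f/∂z = 0.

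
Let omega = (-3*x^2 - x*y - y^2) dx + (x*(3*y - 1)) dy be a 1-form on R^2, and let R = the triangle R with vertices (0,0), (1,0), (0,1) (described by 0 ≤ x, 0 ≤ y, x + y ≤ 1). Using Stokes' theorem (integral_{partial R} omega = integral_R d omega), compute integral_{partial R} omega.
integral_(partial R) omega = 1/2

Stokes: integral_partial_R omega = integral_R d omega with d omega = (∂Q/∂x - ∂P/∂y) dx ∧ dy.
  ∂Q/∂x = 3*y - 1
  ∂P/∂y = -x - 2*y
  integrand = ∂Q/∂x - ∂P/∂y = x + 5*y - 1.
Integrating over R: integral_0^1 integral_0^{1-x} (x + 5*y - 1) dy dx = 1/2.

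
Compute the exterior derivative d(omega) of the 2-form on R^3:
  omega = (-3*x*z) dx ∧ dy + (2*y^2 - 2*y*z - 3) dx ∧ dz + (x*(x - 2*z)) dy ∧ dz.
d(omega) = (-x - 4*y) dx ∧ dy ∧ dz

For a 2-form omega = sum_{i<j} g_{ij} dx_i ∧ dx_j, the exterior derivative is
  d(omega) = sum_{i<j} d(g_{ij}) ∧ dx_i ∧ dx_j = sum_{i<j, k} (∂g_{ij}/∂x_k) dx_k ∧ dx_i ∧ dx_j.
Expand each term, using dx_k ∧ dx_i ∧ dx_j = sgn(permutation) dx_{(a)} ∧ dx_{(b)} ∧ dx_{(c)} with (a < b < c) sorted:
  d(-3*x*z) includes (∂/∂z)(-3*x*z) dz = (-3*x) dz, which multiplied by dx ∧ dy gives (-3*x) dx ∧ dy ∧ dz
  d(2*y^2 - 2*y*z - 3) includes (∂/∂y)(2*y^2 - 2*y*z - 3) dy = (4*y - 2*z) dy, which multiplied by dx ∧ dz gives (-4*y + 2*z) dx ∧ dy ∧ dz
  d(x*(x - 2*z)) includes (∂/∂x)(x*(x - 2*z)) dx = (2*x - 2*z) dx, which multiplied by dy ∧ dz gives (2*x - 2*z) dx ∧ dy ∧ dz
Collecting like 3-forms: d(omega) = (-x - 4*y) dx ∧ dy ∧ dz.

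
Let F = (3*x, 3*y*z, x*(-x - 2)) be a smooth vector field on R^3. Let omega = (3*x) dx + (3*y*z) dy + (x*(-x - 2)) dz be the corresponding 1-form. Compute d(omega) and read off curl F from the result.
d(omega) = (-3*y) dy ∧ dz + (2*x + 2) dz ∧ dx + (0) dx ∧ dy; curl F = (-3*y, 2*x + 2, 0)

d omega = sum_{i<j} (∂f_j/∂x_i - ∂f_i/∂x_j) dx_i ∧ dx_j. Under the identification (dy ∧ dz, dz ∧ dx, dx ∧ dy) ↔ (e_x, e_y, e_z), the coefficients are exactly the components of curl F. Compute:
  ∂R/∂y - ∂Q/∂z = (0) - (3*y) = -3*y
  ∂P/∂z - ∂R/∂x = (0) - (-2*x - 2) = 2*x + 2
  ∂Q/∂x - ∂P/∂y = (0) - (0) = 0.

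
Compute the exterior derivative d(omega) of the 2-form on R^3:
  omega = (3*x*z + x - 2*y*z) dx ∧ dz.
d(omega) = (2*z) dx ∧ dy ∧ dz

For a 2-form omega = sum_{i<j} g_{ij} dx_i ∧ dx_j, the exterior derivative is
  d(omega) = sum_{i<j} d(g_{ij}) ∧ dx_i ∧ dx_j = sum_{i<j, k} (∂g_{ij}/∂x_k) dx_k ∧ dx_i ∧ dx_j.
Expand each term, using dx_k ∧ dx_i ∧ dx_j = sgn(permutation) dx_{(a)} ∧ dx_{(b)} ∧ dx_{(c)} with (a < b < c) sorted:
  d(3*x*z + x - 2*y*z) includes (∂/∂y)(3*x*z + x - 2*y*z) dy = (-2*z) dy, which multiplied by dx ∧ dz gives (2*z) dx ∧ dy ∧ dz
Collecting like 3-forms: d(omega) = (2*z) dx ∧ dy ∧ dz.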